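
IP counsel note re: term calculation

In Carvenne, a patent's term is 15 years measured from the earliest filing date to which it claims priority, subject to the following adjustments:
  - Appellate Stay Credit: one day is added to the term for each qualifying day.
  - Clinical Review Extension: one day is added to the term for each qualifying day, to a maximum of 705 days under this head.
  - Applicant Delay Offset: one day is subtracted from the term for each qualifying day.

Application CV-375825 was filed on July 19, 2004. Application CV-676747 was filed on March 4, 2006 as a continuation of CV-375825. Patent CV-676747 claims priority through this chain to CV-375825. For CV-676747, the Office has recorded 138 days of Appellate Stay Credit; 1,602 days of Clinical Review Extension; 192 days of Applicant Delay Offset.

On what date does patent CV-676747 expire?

Earliest priority filing: 19 July 2004.
Base term: 19 July 2004 + 15 years → 19 July 2019.
Appellate Stay Credit: +138 days → 4 December 2019.
Clinical Review Extension: 1602 days claimed exceeds the 705-day cap, so +705 days → 8 November 2021.
Applicant Delay Offset: −192 days → 30 April 2021.

April 30, 2021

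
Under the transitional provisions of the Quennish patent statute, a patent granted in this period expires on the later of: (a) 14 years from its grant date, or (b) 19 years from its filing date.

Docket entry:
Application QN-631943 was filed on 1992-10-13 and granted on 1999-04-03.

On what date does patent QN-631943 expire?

(a) grant + 14 years → 3 April 2013.
(b) filing + 19 years → 13 October 2011.
Later of the two: 3 April 2013.

2013-04-03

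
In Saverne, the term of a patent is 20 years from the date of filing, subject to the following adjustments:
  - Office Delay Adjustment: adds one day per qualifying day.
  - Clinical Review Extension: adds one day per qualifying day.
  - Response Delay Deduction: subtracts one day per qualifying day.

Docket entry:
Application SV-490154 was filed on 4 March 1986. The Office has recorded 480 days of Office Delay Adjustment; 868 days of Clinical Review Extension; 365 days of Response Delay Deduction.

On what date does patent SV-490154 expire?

Base term: filing date + 20 years → 4 March 2006.
Office Delay Adjustment: +480 days → 27 June 2007.
Clinical Review Extension: +868 days → 11 November 2009.
Response Delay Deduction: −365 days → 11 November 2008.

November 11, 2008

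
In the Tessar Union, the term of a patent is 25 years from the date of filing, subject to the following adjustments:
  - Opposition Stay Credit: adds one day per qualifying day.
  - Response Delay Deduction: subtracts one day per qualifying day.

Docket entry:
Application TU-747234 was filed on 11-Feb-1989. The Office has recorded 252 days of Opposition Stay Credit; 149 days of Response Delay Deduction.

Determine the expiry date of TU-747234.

Base term: filing date + 25 years → 11 February 2014.
Opposition Stay Credit: +252 days → 21 October 2014.
Response Delay Deduction: −149 days → 25 May 2014.

2014-05-25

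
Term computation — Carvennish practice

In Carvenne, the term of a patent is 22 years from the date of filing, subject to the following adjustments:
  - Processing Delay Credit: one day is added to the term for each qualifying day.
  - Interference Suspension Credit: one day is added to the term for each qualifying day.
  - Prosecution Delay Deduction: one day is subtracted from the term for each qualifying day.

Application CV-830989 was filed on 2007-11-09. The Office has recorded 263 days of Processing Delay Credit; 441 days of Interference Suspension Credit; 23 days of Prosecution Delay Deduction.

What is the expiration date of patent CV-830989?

Base term: filing date + 22 years → 9 November 2029.
Processing Delay Credit: +263 days → 30 July 2030.
Interference Suspension Credit: +441 days → 14 October 2031.
Prosecution Delay Deduction: −23 days → 21 September 2031.

September 21, 2031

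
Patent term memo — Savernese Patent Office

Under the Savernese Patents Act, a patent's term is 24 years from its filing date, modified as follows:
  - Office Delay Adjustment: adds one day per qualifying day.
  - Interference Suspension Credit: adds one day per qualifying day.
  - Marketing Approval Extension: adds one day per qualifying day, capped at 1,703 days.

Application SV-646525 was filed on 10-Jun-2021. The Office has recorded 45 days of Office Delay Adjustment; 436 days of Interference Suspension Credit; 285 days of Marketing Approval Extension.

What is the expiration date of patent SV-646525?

Base term: filing date + 24 years → 10 June 2045.
Office Delay Adjustment: +45 days → 25 July 2045.
Interference Suspension Credit: +436 days → 4 October 2046.
Marketing Approval Extension: 285 days (within the 1703-day cap) → +285 days → 16 July 2047.

July 16, 2047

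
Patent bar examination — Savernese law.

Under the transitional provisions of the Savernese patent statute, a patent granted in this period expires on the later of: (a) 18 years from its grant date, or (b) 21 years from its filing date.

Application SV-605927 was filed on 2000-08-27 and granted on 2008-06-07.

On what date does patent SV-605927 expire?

2026-06-07

(a) grant + 18 years → 7 June 2026.
(b) filing + 21 years → 27 August 2021.
Later of the two: 7 June 2026.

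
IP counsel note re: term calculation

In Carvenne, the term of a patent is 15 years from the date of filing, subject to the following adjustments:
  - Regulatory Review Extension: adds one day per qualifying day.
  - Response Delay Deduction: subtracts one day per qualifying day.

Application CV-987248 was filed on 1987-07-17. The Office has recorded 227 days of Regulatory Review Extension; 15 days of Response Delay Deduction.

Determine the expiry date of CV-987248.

Base term: filing date + 15 years → 17 July 2002.
Regulatory Review Extension: +227 days → 1 March 2003.
Response Delay Deduction: −15 days → 14 February 2003.

February 14, 2003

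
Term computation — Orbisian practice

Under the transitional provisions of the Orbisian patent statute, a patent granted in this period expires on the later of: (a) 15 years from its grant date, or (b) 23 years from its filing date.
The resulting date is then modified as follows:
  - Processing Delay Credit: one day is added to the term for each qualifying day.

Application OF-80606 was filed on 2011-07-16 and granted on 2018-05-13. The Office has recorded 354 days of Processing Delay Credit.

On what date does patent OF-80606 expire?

2035-07-05

(a) grant + 15 years → 13 May 2033.
(b) filing + 23 years → 16 July 2034.
Later of the two: 16 July 2034.
Processing Delay Credit: +354 days → 5 July 2035.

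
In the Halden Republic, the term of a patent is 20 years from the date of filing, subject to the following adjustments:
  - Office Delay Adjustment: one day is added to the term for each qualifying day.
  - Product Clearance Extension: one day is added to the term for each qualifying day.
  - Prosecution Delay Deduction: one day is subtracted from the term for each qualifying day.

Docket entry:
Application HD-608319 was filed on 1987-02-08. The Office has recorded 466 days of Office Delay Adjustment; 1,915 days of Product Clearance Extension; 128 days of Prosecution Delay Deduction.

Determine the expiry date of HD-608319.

April 10, 2013

Base term: filing date + 20 years → 8 February 2007.
Office Delay Adjustment: +466 days → 19 May 2008.
Product Clearance Extension: +1915 days → 16 August 2013.
Prosecution Delay Deduction: −128 days → 10 April 2013.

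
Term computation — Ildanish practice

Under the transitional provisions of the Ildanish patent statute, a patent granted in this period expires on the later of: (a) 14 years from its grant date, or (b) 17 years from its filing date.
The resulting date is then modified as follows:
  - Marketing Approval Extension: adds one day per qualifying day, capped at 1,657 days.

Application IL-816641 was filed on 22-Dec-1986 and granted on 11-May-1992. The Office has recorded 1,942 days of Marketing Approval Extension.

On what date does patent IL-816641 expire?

(a) grant + 14 years → 11 May 2006.
(b) filing + 17 years → 22 December 2003.
Later of the two: 11 May 2006.
Marketing Approval Extension: 1942 days claimed exceeds the 1657-day cap, so +1657 days → 23 November 2010.

2010-11-23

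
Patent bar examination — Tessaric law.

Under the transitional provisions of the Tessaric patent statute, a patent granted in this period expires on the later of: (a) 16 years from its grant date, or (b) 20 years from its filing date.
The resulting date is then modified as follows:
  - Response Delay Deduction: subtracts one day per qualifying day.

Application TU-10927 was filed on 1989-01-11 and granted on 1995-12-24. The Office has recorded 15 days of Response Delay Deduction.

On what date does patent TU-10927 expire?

2011-12-09

(a) grant + 16 years → 24 December 2011.
(b) filing + 20 years → 11 January 2009.
Later of the two: 24 December 2011.
Response Delay Deduction: −15 days → 9 December 2011.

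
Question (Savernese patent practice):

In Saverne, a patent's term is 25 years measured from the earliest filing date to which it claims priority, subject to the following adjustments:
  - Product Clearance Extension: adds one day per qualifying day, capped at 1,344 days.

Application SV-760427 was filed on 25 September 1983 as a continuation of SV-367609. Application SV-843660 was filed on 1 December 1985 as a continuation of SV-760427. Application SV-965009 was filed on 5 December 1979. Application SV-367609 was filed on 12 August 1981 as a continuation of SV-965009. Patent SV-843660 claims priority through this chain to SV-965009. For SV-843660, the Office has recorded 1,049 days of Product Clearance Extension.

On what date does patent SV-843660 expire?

Earliest priority filing: 5 December 1979.
Base term: 5 December 1979 + 25 years → 5 December 2004.
Product Clearance Extension: 1049 days (within the 1344-day cap) → +1049 days → 20 October 2007.

2007-10-20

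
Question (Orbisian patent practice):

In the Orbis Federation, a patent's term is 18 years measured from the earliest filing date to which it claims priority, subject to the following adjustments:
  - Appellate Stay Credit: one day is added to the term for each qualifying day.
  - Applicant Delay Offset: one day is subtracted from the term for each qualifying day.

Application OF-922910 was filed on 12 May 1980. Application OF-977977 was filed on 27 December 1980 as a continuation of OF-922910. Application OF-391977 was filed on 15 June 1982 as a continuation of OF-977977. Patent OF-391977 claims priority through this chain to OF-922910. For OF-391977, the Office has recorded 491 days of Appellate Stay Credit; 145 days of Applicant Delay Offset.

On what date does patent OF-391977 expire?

Earliest priority filing: 12 May 1980.
Base term: 12 May 1980 + 18 years → 12 May 1998.
Appellate Stay Credit: +491 days → 15 September 1999.
Applicant Delay Offset: −145 days → 23 April 1999.

1999-04-23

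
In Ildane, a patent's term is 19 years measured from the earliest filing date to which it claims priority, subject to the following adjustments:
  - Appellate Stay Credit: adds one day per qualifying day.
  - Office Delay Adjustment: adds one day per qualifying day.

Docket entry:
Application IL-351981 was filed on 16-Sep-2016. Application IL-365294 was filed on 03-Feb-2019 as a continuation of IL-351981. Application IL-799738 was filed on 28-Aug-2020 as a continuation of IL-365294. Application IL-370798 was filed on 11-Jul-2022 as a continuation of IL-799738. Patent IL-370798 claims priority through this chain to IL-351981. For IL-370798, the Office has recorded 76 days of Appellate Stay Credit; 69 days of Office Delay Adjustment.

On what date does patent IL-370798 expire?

Earliest priority filing: 16 September 2016.
Base term: 16 September 2016 + 19 years → 16 September 2035.
Appellate Stay Credit: +76 days → 1 December 2035.
Office Delay Adjustment: +69 days → 8 February 2036.

2036-02-08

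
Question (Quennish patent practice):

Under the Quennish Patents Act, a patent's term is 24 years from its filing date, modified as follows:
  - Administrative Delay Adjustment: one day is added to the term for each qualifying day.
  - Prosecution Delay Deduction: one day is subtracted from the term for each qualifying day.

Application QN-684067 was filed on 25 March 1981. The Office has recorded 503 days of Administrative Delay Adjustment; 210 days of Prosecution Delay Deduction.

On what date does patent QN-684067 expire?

January 12, 2006

Base term: filing date + 24 years → 25 March 2005.
Administrative Delay Adjustment: +503 days → 10 August 2006.
Prosecution Delay Deduction: −210 days → 12 January 2006.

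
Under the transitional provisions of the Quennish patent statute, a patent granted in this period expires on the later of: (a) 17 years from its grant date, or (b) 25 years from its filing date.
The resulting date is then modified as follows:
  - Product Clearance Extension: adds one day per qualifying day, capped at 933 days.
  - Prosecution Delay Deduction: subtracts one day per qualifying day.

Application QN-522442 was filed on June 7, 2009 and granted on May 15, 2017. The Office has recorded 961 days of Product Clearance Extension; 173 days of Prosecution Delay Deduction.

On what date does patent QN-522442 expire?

(a) grant + 17 years → 15 May 2034.
(b) filing + 25 years → 7 June 2034.
Later of the two: 7 June 2034.
Product Clearance Extension: 961 days claimed exceeds the 933-day cap, so +933 days → 26 December 2036.
Prosecution Delay Deduction: −173 days → 6 July 2036.

July 6, 2036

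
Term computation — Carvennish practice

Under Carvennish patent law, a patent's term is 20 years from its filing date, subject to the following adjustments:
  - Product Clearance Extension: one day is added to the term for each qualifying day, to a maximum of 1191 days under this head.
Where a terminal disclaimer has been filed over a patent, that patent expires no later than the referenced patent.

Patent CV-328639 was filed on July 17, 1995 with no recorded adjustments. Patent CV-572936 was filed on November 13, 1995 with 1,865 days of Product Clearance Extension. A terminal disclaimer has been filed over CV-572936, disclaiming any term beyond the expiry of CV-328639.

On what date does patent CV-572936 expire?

2015-07-17

Natural term of CV-572936:
  Base: filing + 20 years → 13 November 2015.
  Product Clearance Extension: 1865 days claimed exceeds the 1191-day cap, so +1191 days → 16 February 2019.
Expiry of referenced patent CV-328639:
  Base: filing + 20 years → 17 July 2015.
Terminal disclaimer: CV-572936 expires on the earlier of 16 February 2019 and 17 July 2015.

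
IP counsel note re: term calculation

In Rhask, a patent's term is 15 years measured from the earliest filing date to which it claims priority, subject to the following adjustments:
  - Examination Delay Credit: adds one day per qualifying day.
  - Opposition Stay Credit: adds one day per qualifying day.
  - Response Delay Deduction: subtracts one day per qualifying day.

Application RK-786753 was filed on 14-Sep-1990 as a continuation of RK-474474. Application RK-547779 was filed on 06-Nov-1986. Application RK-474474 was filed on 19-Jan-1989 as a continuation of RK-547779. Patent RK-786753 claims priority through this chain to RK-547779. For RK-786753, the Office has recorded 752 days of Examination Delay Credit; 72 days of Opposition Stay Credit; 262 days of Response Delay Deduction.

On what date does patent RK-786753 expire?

Earliest priority filing: 6 November 1986.
Base term: 6 November 1986 + 15 years → 6 November 2001.
Examination Delay Credit: +752 days → 28 November 2003.
Opposition Stay Credit: +72 days → 8 February 2004.
Response Delay Deduction: −262 days → 22 May 2003.

May 22, 2003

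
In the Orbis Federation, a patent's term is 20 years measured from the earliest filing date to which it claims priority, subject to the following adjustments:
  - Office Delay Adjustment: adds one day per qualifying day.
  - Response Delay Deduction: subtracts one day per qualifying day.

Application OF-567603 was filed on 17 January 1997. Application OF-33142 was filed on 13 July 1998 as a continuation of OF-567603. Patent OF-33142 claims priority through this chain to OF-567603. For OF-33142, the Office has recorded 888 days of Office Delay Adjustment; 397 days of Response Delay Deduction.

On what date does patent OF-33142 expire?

2018-05-23

Earliest priority filing: 17 January 1997.
Base term: 17 January 1997 + 20 years → 17 January 2017.
Office Delay Adjustment: +888 days → 24 June 2019.
Response Delay Deduction: −397 days → 23 May 2018.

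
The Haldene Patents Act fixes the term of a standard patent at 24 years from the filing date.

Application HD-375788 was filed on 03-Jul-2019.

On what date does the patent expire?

2043-07-03

Filing date + 24 years → 3 July 2043.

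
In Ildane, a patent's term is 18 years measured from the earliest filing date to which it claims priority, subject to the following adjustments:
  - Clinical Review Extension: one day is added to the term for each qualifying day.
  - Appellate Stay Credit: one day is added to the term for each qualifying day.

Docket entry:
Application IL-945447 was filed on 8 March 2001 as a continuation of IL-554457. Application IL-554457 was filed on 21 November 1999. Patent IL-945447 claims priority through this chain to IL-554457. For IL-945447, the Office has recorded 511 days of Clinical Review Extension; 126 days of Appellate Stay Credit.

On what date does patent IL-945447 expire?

Earliest priority filing: 21 November 1999.
Base term: 21 November 1999 + 18 years → 21 November 2017.
Clinical Review Extension: +511 days → 16 April 2019.
Appellate Stay Credit: +126 days → 20 August 2019.

2019-08-20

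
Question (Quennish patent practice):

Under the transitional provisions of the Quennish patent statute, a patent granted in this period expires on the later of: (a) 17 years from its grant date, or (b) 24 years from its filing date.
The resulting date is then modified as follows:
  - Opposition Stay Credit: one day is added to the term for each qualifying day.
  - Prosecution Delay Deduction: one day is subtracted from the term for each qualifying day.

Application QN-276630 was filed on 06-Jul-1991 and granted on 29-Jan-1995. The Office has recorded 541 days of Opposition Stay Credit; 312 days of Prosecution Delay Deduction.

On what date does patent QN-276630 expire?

(a) grant + 17 years → 29 January 2012.
(b) filing + 24 years → 6 July 2015.
Later of the two: 6 July 2015.
Opposition Stay Credit: +541 days → 28 December 2016.
Prosecution Delay Deduction: −312 days → 20 February 2016.

2016-02-20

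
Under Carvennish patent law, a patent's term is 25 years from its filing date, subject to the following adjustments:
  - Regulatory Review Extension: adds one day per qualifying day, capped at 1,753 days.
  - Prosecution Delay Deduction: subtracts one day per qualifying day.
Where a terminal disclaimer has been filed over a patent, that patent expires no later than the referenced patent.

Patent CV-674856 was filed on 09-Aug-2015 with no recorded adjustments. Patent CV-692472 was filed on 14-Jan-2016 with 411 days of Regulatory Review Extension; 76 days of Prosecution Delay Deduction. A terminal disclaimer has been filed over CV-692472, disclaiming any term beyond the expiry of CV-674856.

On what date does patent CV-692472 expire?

Natural term of CV-692472:
  Base: filing + 25 years → 14 January 2041.
  Regulatory Review Extension: 411 days (within the 1753-day cap) → +411 days → 1 March 2042.
  Prosecution Delay Deduction: −76 days → 15 December 2041.
Expiry of referenced patent CV-674856:
  Base: filing + 25 years → 9 August 2040.
Terminal disclaimer: CV-692472 expires on the earlier of 15 December 2041 and 9 August 2040.

August 9, 2040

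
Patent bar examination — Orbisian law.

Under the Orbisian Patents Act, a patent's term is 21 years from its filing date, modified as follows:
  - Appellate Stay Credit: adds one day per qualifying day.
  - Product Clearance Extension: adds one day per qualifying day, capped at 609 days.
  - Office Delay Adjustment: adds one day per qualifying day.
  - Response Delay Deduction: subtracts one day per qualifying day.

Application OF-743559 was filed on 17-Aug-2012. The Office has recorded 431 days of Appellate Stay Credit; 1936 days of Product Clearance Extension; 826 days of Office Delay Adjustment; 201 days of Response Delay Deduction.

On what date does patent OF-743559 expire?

March 9, 2038

Base term: filing date + 21 years → 17 August 2033.
Appellate Stay Credit: +431 days → 22 October 2034.
Product Clearance Extension: 1936 days claimed exceeds the 609-day cap, so +609 days → 22 June 2036.
Office Delay Adjustment: +826 days → 26 September 2038.
Response Delay Deduction: −201 days → 9 March 2038.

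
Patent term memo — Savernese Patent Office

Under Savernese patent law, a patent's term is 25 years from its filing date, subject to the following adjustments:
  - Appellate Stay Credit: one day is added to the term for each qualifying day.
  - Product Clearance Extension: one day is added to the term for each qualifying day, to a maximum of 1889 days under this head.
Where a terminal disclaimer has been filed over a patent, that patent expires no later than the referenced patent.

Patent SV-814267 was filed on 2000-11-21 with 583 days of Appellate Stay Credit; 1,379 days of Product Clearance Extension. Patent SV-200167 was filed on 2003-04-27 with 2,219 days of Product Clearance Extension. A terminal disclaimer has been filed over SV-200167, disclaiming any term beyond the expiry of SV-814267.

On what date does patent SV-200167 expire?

2031-04-06

Natural term of SV-200167:
  Base: filing + 25 years → 27 April 2028.
  Product Clearance Extension: 2219 days claimed exceeds the 1889-day cap, so +1889 days → 29 June 2033.
Expiry of referenced patent SV-814267:
  Base: filing + 25 years → 21 November 2025.
  Appellate Stay Credit: +583 days → 27 June 2027.
  Product Clearance Extension: 1379 days (within the 1889-day cap) → +1379 days → 6 April 2031.
Terminal disclaimer: SV-200167 expires on the earlier of 29 June 2033 and 6 April 2031.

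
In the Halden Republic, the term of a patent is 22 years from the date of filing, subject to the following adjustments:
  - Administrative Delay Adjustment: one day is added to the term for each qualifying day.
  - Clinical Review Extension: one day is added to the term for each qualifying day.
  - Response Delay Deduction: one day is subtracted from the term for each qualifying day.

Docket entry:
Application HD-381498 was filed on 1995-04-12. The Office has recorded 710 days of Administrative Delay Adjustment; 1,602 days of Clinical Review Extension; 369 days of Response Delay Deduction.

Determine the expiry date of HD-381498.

Base term: filing date + 22 years → 12 April 2017.
Administrative Delay Adjustment: +710 days → 23 March 2019.
Clinical Review Extension: +1602 days → 11 August 2023.
Response Delay Deduction: −369 days → 7 August 2022.

August 7, 2022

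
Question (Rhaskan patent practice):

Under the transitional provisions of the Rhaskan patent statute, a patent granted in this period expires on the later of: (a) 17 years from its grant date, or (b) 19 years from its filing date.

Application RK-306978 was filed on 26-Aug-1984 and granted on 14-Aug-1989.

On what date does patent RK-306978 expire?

(a) grant + 17 years → 14 August 2006.
(b) filing + 19 years → 26 August 2003.
Later of the two: 14 August 2006.

2006-08-14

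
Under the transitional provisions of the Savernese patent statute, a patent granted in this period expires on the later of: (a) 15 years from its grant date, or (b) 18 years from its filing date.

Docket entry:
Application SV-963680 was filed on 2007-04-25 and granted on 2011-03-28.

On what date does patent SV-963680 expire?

2026-03-28

(a) grant + 15 years → 28 March 2026.
(b) filing + 18 years → 25 April 2025.
Later of the two: 28 March 2026.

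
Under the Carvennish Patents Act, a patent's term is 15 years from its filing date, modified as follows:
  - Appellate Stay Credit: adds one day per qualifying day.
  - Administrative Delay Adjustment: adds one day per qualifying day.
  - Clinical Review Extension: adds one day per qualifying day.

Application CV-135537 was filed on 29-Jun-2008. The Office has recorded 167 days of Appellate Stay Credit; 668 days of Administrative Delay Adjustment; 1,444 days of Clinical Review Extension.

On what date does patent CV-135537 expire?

September 24, 2029

Base term: filing date + 15 years → 29 June 2023.
Appellate Stay Credit: +167 days → 13 December 2023.
Administrative Delay Adjustment: +668 days → 11 October 2025.
Clinical Review Extension: +1444 days → 24 September 2029.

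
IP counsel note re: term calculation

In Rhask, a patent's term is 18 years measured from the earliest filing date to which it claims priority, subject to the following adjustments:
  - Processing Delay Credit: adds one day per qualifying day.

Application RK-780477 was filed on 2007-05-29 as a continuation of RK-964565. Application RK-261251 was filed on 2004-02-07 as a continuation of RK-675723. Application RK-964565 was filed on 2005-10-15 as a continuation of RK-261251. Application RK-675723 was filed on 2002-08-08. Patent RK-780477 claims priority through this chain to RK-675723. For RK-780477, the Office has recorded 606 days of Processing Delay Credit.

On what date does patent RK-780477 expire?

2022-04-06

Earliest priority filing: 8 August 2002.
Base term: 8 August 2002 + 18 years → 8 August 2020.
Processing Delay Credit: +606 days → 6 April 2022.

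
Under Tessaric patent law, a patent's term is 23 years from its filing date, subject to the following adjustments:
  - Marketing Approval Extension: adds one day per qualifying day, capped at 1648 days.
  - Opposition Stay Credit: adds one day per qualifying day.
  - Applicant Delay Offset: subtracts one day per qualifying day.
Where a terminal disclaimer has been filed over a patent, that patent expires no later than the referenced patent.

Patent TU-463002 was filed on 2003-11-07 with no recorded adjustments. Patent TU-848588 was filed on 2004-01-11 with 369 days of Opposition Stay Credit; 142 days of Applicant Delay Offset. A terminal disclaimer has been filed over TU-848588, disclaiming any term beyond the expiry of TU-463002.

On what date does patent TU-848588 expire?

Natural term of TU-848588:
  Base: filing + 23 years → 11 January 2027.
  Opposition Stay Credit: +369 days → 15 January 2028.
  Applicant Delay Offset: −142 days → 26 August 2027.
Expiry of referenced patent TU-463002:
  Base: filing + 23 years → 7 November 2026.
Terminal disclaimer: TU-848588 expires on the earlier of 26 August 2027 and 7 November 2026.

November 7, 2026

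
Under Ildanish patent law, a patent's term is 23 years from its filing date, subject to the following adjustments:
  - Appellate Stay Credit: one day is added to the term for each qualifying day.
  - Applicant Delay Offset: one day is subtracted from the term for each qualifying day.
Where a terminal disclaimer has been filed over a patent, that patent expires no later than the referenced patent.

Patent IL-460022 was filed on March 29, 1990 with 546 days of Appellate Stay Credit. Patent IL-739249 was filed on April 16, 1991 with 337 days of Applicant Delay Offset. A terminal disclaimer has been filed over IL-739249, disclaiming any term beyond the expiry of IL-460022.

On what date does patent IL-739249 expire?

Natural term of IL-739249:
  Base: filing + 23 years → 16 April 2014.
  Applicant Delay Offset: −337 days → 14 May 2013.
Expiry of referenced patent IL-460022:
  Base: filing + 23 years → 29 March 2013.
  Appellate Stay Credit: +546 days → 26 September 2014.
Terminal disclaimer: IL-739249 expires on the earlier of 14 May 2013 and 26 September 2014.

2013-05-14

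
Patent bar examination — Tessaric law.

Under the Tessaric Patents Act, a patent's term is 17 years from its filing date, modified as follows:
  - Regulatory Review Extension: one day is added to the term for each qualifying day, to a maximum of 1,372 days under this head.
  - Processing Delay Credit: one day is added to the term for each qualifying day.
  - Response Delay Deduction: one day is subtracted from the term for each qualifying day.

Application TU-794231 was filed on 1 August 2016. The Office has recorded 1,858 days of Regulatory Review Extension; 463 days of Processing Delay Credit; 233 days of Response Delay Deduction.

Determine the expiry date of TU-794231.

2037-12-20

Base term: filing date + 17 years → 1 August 2033.
Regulatory Review Extension: 1858 days claimed exceeds the 1372-day cap, so +1372 days → 4 May 2037.
Processing Delay Credit: +463 days → 10 August 2038.
Response Delay Deduction: −233 days → 20 December 2037.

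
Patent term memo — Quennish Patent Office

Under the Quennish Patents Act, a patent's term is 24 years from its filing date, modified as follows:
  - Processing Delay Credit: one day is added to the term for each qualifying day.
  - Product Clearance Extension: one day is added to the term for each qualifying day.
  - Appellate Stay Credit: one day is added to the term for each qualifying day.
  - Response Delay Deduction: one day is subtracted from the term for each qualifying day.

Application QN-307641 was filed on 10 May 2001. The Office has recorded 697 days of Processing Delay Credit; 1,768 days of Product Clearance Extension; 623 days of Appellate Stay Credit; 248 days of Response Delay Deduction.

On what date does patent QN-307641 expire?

Base term: filing date + 24 years → 10 May 2025.
Processing Delay Credit: +697 days → 7 April 2027.
Product Clearance Extension: +1768 days → 8 February 2032.
Appellate Stay Credit: +623 days → 23 October 2033.
Response Delay Deduction: −248 days → 17 February 2033.

2033-02-17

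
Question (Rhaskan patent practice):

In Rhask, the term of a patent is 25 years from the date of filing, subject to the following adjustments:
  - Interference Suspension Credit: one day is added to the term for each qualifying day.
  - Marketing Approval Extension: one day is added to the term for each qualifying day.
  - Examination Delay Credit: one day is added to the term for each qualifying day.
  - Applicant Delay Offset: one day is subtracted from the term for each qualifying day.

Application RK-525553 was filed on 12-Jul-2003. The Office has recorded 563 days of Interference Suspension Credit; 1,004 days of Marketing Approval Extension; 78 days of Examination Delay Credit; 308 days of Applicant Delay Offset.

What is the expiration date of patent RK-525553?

2032-03-10

Base term: filing date + 25 years → 12 July 2028.
Interference Suspension Credit: +563 days → 26 January 2030.
Marketing Approval Extension: +1004 days → 26 October 2032.
Examination Delay Credit: +78 days → 12 January 2033.
Applicant Delay Offset: −308 days → 10 March 2032.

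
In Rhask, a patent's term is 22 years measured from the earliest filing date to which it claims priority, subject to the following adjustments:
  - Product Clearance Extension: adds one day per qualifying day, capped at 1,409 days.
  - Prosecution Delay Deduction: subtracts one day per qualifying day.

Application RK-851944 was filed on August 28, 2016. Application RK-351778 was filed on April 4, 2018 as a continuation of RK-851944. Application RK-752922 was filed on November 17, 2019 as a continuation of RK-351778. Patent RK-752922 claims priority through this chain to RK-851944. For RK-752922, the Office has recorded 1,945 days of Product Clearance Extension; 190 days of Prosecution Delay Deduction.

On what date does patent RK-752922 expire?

December 29, 2041

Earliest priority filing: 28 August 2016.
Base term: 28 August 2016 + 22 years → 28 August 2038.
Product Clearance Extension: 1945 days claimed exceeds the 1409-day cap, so +1409 days → 7 July 2042.
Prosecution Delay Deduction: −190 days → 29 December 2041.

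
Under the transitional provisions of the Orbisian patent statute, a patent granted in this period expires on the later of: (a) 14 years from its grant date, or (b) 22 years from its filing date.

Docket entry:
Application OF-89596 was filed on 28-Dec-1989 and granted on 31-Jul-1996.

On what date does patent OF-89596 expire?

(a) grant + 14 years → 31 July 2010.
(b) filing + 22 years → 28 December 2011.
Later of the two: 28 December 2011.

December 28, 2011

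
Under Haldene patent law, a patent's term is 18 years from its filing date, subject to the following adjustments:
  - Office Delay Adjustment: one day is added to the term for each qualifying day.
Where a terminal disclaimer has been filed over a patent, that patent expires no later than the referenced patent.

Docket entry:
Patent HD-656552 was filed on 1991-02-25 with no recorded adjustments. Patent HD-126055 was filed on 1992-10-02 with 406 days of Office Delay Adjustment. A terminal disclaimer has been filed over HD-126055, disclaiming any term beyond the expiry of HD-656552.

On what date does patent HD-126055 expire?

2009-02-25

Natural term of HD-126055:
  Base: filing + 18 years → 2 October 2010.
  Office Delay Adjustment: +406 days → 12 November 2011.
Expiry of referenced patent HD-656552:
  Base: filing + 18 years → 25 February 2009.
Terminal disclaimer: HD-126055 expires on the earlier of 12 November 2011 and 25 February 2009.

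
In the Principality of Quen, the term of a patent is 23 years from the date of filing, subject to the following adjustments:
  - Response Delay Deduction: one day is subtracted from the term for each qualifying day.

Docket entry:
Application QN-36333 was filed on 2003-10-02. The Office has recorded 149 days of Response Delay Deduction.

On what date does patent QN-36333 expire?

2026-05-06

Base term: filing date + 23 years → 2 October 2026.
Response Delay Deduction: −149 days → 6 May 2026.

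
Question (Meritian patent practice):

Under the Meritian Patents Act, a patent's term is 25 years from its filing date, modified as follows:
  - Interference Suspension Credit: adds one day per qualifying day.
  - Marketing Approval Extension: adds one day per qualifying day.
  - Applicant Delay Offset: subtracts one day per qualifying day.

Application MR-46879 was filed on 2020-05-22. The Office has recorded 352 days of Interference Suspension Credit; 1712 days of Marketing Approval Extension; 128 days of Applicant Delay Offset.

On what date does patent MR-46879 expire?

Base term: filing date + 25 years → 22 May 2045.
Interference Suspension Credit: +352 days → 9 May 2046.
Marketing Approval Extension: +1712 days → 15 January 2051.
Applicant Delay Offset: −128 days → 9 September 2050.

September 9, 2050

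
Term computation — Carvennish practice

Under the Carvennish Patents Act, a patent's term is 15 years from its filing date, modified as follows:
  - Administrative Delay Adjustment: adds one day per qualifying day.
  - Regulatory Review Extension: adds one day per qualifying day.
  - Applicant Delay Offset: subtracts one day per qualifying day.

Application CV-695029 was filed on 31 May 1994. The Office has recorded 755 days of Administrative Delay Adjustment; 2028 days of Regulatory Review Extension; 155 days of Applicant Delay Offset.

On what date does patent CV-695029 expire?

Base term: filing date + 15 years → 31 May 2009.
Administrative Delay Adjustment: +755 days → 25 June 2011.
Regulatory Review Extension: +2028 days → 12 January 2017.
Applicant Delay Offset: −155 days → 10 August 2016.

August 10, 2016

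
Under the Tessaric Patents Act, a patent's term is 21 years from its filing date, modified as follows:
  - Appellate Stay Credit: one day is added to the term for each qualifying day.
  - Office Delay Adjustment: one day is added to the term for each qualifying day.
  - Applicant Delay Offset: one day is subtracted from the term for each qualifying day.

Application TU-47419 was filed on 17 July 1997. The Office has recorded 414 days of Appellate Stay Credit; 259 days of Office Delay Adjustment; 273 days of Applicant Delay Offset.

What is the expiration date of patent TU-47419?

Base term: filing date + 21 years → 17 July 2018.
Appellate Stay Credit: +414 days → 4 September 2019.
Office Delay Adjustment: +259 days → 20 May 2020.
Applicant Delay Offset: −273 days → 21 August 2019.

2019-08-21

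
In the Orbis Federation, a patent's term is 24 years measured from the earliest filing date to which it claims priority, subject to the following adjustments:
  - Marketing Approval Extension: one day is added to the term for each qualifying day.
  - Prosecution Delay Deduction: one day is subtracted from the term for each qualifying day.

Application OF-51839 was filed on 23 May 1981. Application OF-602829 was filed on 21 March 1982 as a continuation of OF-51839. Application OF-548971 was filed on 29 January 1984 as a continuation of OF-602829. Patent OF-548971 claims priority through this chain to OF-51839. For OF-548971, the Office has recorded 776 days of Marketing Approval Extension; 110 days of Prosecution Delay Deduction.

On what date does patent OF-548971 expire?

2007-03-20

Earliest priority filing: 23 May 1981.
Base term: 23 May 1981 + 24 years → 23 May 2005.
Marketing Approval Extension: +776 days → 8 July 2007.
Prosecution Delay Deduction: −110 days → 20 March 2007.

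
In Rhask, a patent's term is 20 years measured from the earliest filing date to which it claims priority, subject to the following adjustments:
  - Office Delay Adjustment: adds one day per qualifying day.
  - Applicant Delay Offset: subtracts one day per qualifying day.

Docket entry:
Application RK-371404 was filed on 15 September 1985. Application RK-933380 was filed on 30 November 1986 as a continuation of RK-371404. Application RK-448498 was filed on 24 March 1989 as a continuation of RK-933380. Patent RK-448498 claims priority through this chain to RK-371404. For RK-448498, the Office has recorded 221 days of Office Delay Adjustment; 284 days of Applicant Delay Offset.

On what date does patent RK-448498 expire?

July 14, 2005

Earliest priority filing: 15 September 1985.
Base term: 15 September 1985 + 20 years → 15 September 2005.
Office Delay Adjustment: +221 days → 24 April 2006.
Applicant Delay Offset: −284 days → 14 July 2005.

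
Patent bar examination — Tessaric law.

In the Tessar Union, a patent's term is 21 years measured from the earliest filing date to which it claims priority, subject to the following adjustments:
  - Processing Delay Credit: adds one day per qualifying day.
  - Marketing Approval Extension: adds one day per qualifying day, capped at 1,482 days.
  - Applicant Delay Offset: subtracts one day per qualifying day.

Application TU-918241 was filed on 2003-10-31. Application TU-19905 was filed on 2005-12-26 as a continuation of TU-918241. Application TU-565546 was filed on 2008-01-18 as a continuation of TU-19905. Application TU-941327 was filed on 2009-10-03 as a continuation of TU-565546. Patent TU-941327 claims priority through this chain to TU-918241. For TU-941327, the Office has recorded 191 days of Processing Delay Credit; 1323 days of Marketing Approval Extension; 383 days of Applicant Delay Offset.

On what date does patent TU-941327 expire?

Earliest priority filing: 31 October 2003.
Base term: 31 October 2003 + 21 years → 31 October 2024.
Processing Delay Credit: +191 days → 10 May 2025.
Marketing Approval Extension: 1323 days (within the 1482-day cap) → +1323 days → 23 December 2028.
Applicant Delay Offset: −383 days → 6 December 2027.

2027-12-06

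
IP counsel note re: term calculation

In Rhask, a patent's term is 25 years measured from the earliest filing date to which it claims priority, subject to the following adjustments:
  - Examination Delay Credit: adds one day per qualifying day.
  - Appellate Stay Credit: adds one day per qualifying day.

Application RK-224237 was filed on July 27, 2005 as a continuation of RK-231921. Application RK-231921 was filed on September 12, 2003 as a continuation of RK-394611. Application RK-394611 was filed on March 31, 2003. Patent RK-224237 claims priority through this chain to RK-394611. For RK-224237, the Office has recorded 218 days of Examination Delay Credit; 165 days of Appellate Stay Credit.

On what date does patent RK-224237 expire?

April 18, 2029

Earliest priority filing: 31 March 2003.
Base term: 31 March 2003 + 25 years → 31 March 2028.
Examination Delay Credit: +218 days → 4 November 2028.
Appellate Stay Credit: +165 days → 18 April 2029.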